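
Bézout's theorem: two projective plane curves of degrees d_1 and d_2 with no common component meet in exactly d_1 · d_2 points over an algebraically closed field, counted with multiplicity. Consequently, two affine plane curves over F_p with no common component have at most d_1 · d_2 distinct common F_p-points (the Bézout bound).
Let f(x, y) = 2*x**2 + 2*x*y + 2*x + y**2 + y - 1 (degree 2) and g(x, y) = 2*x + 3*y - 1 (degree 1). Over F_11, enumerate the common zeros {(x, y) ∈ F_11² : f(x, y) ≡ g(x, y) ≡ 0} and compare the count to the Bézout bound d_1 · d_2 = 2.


Common zeros: {(7, 3)}; count = 1; Bézout bound = 2.

deg(f) = 2, deg(g) = 1, so Bézout bound = 2.
Scan x ∈ F_11. For each x, list the y ∈ F_11 with f(x, y) ≡ 0 and those with g(x, y) ≡ 0 (mod 11); the common zeros in that column are the intersection.
  x = 0: f ≡ 0 at y ∈ {3, 7}; g ≡ 0 at y ∈ {4}; common: ∅.
  x = 1: f ≡ 0 at y ∈ ∅; g ≡ 0 at y ∈ {7}; common: ∅.
  x = 2: f ≡ 0 at y ∈ {0, 6}; g ≡ 0 at y ∈ {10}; common: ∅.
  x = 3: f ≡ 0 at y ∈ {7, 8}; g ≡ 0 at y ∈ {2}; common: ∅.
  x = 4: f ≡ 0 at y ∈ ∅; g ≡ 0 at y ∈ {5}; common: ∅.
  x = 5: f ≡ 0 at y ∈ ∅; g ≡ 0 at y ∈ {8}; common: ∅.
  x = 6: f ≡ 0 at y ∈ ∅; g ≡ 0 at y ∈ {0}; common: ∅.
  x = 7: f ≡ 0 at y ∈ {3, 4}; g ≡ 0 at y ∈ {3}; common: {3}.
  x = 8: f ≡ 0 at y ∈ {0, 5}; g ≡ 0 at y ∈ {6}; common: ∅.
  x = 9: f ≡ 0 at y ∈ ∅; g ≡ 0 at y ∈ {9}; common: ∅.
  x = 10: f ≡ 0 at y ∈ {4, 8}; g ≡ 0 at y ∈ {1}; common: ∅.
Collecting: common zeros = {(7, 3)}, so the count is 1.
Comparison with the Bézout bound: 1 ≤ 2 = deg(f)·deg(g), as expected for curves with no common component (the affine F_11-count falls short of the bound because intersections may lie at infinity, over extension fields, or carry multiplicity).


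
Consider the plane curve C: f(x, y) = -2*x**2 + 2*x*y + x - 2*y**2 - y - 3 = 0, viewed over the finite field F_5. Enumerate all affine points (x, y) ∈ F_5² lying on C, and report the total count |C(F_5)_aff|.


Affine F_5-points: {(1, 1), (1, 2), (3, 1), (3, 4), (4, 2), (4, 4)}; count = 6.

For each of the 25 pairs (x, y) ∈ F_5², evaluate f(x, y) mod 5. Record the zeros.
  x = 0: [0↦2, 1↦4, 2↦2, 3↦1, 4↦1]  zeros at y ∈ ∅
  x = 1: [0↦1, 1↦0, 2↦0, 3↦1, 4↦3]  zeros at y ∈ {1, 2}
  x = 2: [0↦1, 1↦2, 2↦4, 3↦2, 4↦1]  zeros at y ∈ ∅
  x = 3: [0↦2, 1↦0, 2↦4, 3↦4, 4↦0]  zeros at y ∈ {1, 4}
  x = 4: [0↦4, 1↦4, 2↦0, 3↦2, 4↦0]  zeros at y ∈ {2, 4}
Collecting zeros: affine points = {(1, 1), (1, 2), (3, 1), (3, 4), (4, 2), (4, 4)}.
Total count |C(F_5)_aff| = 6.


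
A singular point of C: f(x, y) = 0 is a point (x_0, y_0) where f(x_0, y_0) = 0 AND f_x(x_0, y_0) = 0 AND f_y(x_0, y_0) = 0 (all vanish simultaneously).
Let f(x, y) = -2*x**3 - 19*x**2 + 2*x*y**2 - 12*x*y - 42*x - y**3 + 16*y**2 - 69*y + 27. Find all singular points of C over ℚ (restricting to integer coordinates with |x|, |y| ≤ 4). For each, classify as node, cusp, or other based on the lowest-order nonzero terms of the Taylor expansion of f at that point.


Singular points: {(-3, 3)}; classification: node.

Compute partial derivatives:
  f_x = -6*x**2 - 38*x + 2*y**2 - 12*y - 42.
  f_y = 4*x*y - 12*x - 3*y**2 + 32*y - 69.
Scan x_0 ∈ {−4, ..., 4}. For each x_0, f_y(x_0, y) is a polynomial in y; find its integer roots y ∈ {−4, ..., 4}, then test f_x and f at those candidates.
  x = -4: f_y(-4, y) = -3*y**2 + 16*y - 21; vanishes at y ∈ {3}. (-4, 3): f_x = -4 ≠ 0.
  x = -3: f_y(-3, y) = -3*y**2 + 20*y - 33; vanishes at y ∈ {3}. (-3, 3): f_x = 0, f = 0 — SINGULAR.
  x = -2: f_y(-2, y) = -3*y**2 + 24*y - 45; vanishes at y ∈ {3}. (-2, 3): f_x = -8 ≠ 0.
  x = -1: f_y(-1, y) = -3*y**2 + 28*y - 57; vanishes at y ∈ {3}. (-1, 3): f_x = -28 ≠ 0.
  x = 0: f_y(0, y) = -3*y**2 + 32*y - 69; vanishes at y ∈ {3}. (0, 3): f_x = -60 ≠ 0.
  x = 1: f_y(1, y) = -3*y**2 + 36*y - 81; vanishes at y ∈ {3}. (1, 3): f_x = -104 ≠ 0.
  x = 2: f_y(2, y) = -3*y**2 + 40*y - 93; vanishes at y ∈ {3}. (2, 3): f_x = -160 ≠ 0.
  x = 3: f_y(3, y) = -3*y**2 + 44*y - 105; vanishes at y ∈ {3}. (3, 3): f_x = -228 ≠ 0.
  x = 4: f_y(4, y) = -3*y**2 + 48*y - 117; vanishes at y ∈ {3}. (4, 3): f_x = -308 ≠ 0.
Only singular point on the grid: (-3, 3).
Classify: substitute x = -3 + u, y = 3 + v and expand: f = -2*u**3 - u**2 + 2*u*v**2 - v**3 + v**2.
No constant or linear terms (consistent with a singular point). Quadratic part: -u**2 + v**2. Cubic part: -2*u**3 + 2*u*v**2 - v**3.
The quadratic part v**2 - u**2 = (v − u)(v + u) splits into two distinct linear factors, so there are two distinct tangent lines y − 3 = ±(x − -3) — this is a node (ordinary double point).
Classification: node.


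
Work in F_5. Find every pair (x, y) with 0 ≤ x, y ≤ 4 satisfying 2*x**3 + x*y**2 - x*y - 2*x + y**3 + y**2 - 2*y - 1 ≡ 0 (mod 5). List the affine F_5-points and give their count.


Affine F_5-points: {(1, 3), (3, 3), (3, 4), (4, 2)}; count = 4.

For each of the 25 pairs (x, y) ∈ F_5², evaluate f(x, y) mod 5. Record the zeros.
  x = 0: [0↦4, 1↦4, 2↦2, 3↦4, 4↦1]  zeros at y ∈ ∅
  x = 1: [0↦4, 1↦4, 2↦4, 3↦0, 4↦3]  zeros at y ∈ {3}
  x = 2: [0↦1, 1↦1, 2↦3, 3↦3, 4↦2]  zeros at y ∈ ∅
  x = 3: [0↦2, 1↦2, 2↦1, 3↦0, 4↦0]  zeros at y ∈ {3, 4}
  x = 4: [0↦4, 1↦4, 2↦0, 3↦3, 4↦4]  zeros at y ∈ {2}
Collecting zeros: affine points = {(1, 3), (3, 3), (3, 4), (4, 2)}.
Total count |C(F_5)_aff| = 4.


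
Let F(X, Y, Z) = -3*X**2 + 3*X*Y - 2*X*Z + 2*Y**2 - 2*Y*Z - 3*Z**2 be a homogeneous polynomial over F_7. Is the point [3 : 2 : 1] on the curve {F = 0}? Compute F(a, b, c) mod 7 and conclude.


F(3,2,1) ≡ 0 (mod 7); P is on the curve.

Evaluate F(3, 2, 1) term-by-term (mod 7).
  -3*X**2 ↦ -3·9·1·1 = -27
  3*X*Y ↦ 3·3·2·1 = 18
  -2*X*Z ↦ -2·3·1·1 = -6
  2*Y**2 ↦ 2·1·4·1 = 8
  -2*Y*Z ↦ -2·1·2·1 = -4
  -3*Z**2 ↦ -3·1·1·1 = -3
Sum: F(3, 2, 1) = (-27) + (18) + (-6) + (8) + (-4) + (-3) = -14.
Reducing mod 7: -14 ≡ 0 (mod 7).
Since F(a, b, c) ≡ 0 (mod 7), P lies on the curve.


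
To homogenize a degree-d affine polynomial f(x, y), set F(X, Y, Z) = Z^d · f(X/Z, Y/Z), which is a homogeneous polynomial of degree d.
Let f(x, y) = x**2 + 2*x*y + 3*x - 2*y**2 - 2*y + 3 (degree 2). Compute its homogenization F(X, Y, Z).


F(X, Y, Z) = X**2 + 2*X*Y + 3*X*Z - 2*Y**2 - 2*Y*Z + 3*Z**2

deg(f) = 2.
Substitute x = X/Z, y = Y/Z into f, then multiply by Z^2.
  monomial 1·x^2·y^0 ↦ 1·X^2·Y^0·Z^0.
  monomial 2·x^1·y^1 ↦ 2·X^1·Y^1·Z^0.
  monomial 3·x^1·y^0 ↦ 3·X^1·Y^0·Z^1.
  monomial -2·x^0·y^2 ↦ -2·X^0·Y^2·Z^0.
  monomial -2·x^0·y^1 ↦ -2·X^0·Y^1·Z^1.
  monomial 3·x^0·y^0 ↦ 3·X^0·Y^0·Z^2.
Collecting: F(X, Y, Z) = X**2 + 2*X*Y + 3*X*Z - 2*Y**2 - 2*Y*Z + 3*Z**2.


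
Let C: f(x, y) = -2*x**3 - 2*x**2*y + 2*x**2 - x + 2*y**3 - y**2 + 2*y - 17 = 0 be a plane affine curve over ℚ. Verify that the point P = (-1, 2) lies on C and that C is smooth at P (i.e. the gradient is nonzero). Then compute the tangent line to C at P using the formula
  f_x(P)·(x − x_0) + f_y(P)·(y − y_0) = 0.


Tangent line at P: -3*x + 20*y - 43 = 0.

Step 1: f(-1, 2) = 0, so P lies on C.
Step 2: partial derivatives
  f_x(x, y) = -6*x**2 - 4*x*y + 4*x - 1, f_y(x, y) = -2*x**2 + 6*y**2 - 2*y + 2.
  f_x(P) = -3, f_y(P) = 20 (gradient nonzero, so P is smooth).
Step 3: tangent line at P: -3·(x − -1) + 20·(y − 2) = 0.
Expanding: -3*x + 20*y - 43 = 0.


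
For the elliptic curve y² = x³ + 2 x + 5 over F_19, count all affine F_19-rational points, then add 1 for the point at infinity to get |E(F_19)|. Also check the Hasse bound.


Affine points = {(0, 9), (0, 10), (2, 6), (2, 13), (3, 0), (4, 1), (4, 18), (5, 8), (5, 11), (6, 9), (6, 10), (7, 1), (7, 18), (8, 1), (8, 18), (9, 7), (9, 12), (11, 3), (11, 16), (12, 3), (12, 16), (13, 9), (13, 10), (15, 3), (15, 16)}; affine count = 25; |E(F_19)| = 26.

Discriminant check: Δ ∝ 4a³ + 27b² = 4·2³ + 27·5² = 4·8 + 27·25 ≡ 4 (mod 19). Nonzero ⇒ E is nonsingular.
For each x ∈ F_19, compute rhs = x³ + 2·x + 5 mod 19, then count y ∈ F_19 with y² ≡ rhs.
  x = 0: rhs = 5, matching y values: 9, 10 (2 points).
  x = 1: rhs = 8, matching y values: none (0 points).
  x = 2: rhs = 17, matching y values: 6, 13 (2 points).
  x = 3: rhs = 0, matching y values: 0 (1 points).
  x = 4: rhs = 1, matching y values: 1, 18 (2 points).
  x = 5: rhs = 7, matching y values: 8, 11 (2 points).
  x = 6: rhs = 5, matching y values: 9, 10 (2 points).
  x = 7: rhs = 1, matching y values: 1, 18 (2 points).
  x = 8: rhs = 1, matching y values: 1, 18 (2 points).
  x = 9: rhs = 11, matching y values: 7, 12 (2 points).
  x = 10: rhs = 18, matching y values: none (0 points).
  x = 11: rhs = 9, matching y values: 3, 16 (2 points).
  x = 12: rhs = 9, matching y values: 3, 16 (2 points).
  x = 13: rhs = 5, matching y values: 9, 10 (2 points).
  x = 14: rhs = 3, matching y values: none (0 points).
  x = 15: rhs = 9, matching y values: 3, 16 (2 points).
  x = 16: rhs = 10, matching y values: none (0 points).
  x = 17: rhs = 12, matching y values: none (0 points).
  x = 18: rhs = 2, matching y values: none (0 points).
Total affine count: 25.
Full point count |E(F_19)| = 25 + 1 = 26.
Hasse bound: |26 − (19+1)| = |6| = 6 ≤ 2√19 ≈ 8.7178 ✓.


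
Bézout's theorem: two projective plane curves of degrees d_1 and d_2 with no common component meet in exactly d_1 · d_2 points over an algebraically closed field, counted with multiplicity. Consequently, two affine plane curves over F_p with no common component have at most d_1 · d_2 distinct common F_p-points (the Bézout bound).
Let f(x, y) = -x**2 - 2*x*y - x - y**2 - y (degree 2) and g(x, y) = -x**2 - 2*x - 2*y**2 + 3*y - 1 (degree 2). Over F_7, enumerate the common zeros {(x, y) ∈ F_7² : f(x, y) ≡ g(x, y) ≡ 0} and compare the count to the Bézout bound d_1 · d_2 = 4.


Common zeros: {(5, 1), (6, 0)}; count = 2; Bézout bound = 4.

deg(f) = 2, deg(g) = 2, so Bézout bound = 4.
Scan x ∈ F_7. For each x, list the y ∈ F_7 with f(x, y) ≡ 0 and those with g(x, y) ≡ 0 (mod 7); the common zeros in that column are the intersection.
  x = 0: f ≡ 0 at y ∈ {0, 6}; g ≡ 0 at y ∈ {1, 4}; common: ∅.
  x = 1: f ≡ 0 at y ∈ {5, 6}; g ≡ 0 at y ∈ ∅; common: ∅.
  x = 2: f ≡ 0 at y ∈ {4, 5}; g ≡ 0 at y ∈ {6}; common: ∅.
  x = 3: f ≡ 0 at y ∈ {3, 4}; g ≡ 0 at y ∈ {6}; common: ∅.
  x = 4: f ≡ 0 at y ∈ {2, 3}; g ≡ 0 at y ∈ ∅; common: ∅.
  x = 5: f ≡ 0 at y ∈ {1, 2}; g ≡ 0 at y ∈ {1, 4}; common: {1}.
  x = 6: f ≡ 0 at y ∈ {0, 1}; g ≡ 0 at y ∈ {0, 5}; common: {0}.
Collecting: common zeros = {(5, 1), (6, 0)}, so the count is 2.
Comparison with the Bézout bound: 2 ≤ 4 = deg(f)·deg(g), as expected for curves with no common component (the affine F_7-count falls short of the bound because intersections may lie at infinity, over extension fields, or carry multiplicity).


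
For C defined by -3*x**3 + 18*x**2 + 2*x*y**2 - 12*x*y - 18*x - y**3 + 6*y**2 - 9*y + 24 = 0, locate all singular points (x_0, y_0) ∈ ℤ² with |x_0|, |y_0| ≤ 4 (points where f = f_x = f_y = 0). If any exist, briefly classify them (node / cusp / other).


Singular points: {(2, 3)}; classification: cusp.

Compute partial derivatives:
  f_x = -9*x**2 + 36*x + 2*y**2 - 12*y - 18.
  f_y = 4*x*y - 12*x - 3*y**2 + 12*y - 9.
Scan x_0 ∈ {−4, ..., 4}. For each x_0, f_y(x_0, y) is a polynomial in y; find its integer roots y ∈ {−4, ..., 4}, then test f_x and f at those candidates.
  x = -4: f_y(-4, y) = -3*y**2 - 4*y + 39; vanishes at y ∈ {3}. (-4, 3): f_x = -324 ≠ 0.
  x = -3: f_y(-3, y) = 27 - 3*y**2; vanishes at y ∈ {-3, 3}. (-3, -3): f_x = -153 ≠ 0; (-3, 3): f_x = -225 ≠ 0.
  x = -2: f_y(-2, y) = -3*y**2 + 4*y + 15; vanishes at y ∈ {3}. (-2, 3): f_x = -144 ≠ 0.
  x = -1: f_y(-1, y) = -3*y**2 + 8*y + 3; vanishes at y ∈ {3}. (-1, 3): f_x = -81 ≠ 0.
  x = 0: f_y(0, y) = -3*y**2 + 12*y - 9; vanishes at y ∈ {1, 3}. (0, 1): f_x = -28 ≠ 0; (0, 3): f_x = -36 ≠ 0.
  x = 1: f_y(1, y) = -3*y**2 + 16*y - 21; vanishes at y ∈ {3}. (1, 3): f_x = -9 ≠ 0.
  x = 2: f_y(2, y) = -3*y**2 + 20*y - 33; vanishes at y ∈ {3}. (2, 3): f_x = 0, f = 0 — SINGULAR.
  x = 3: f_y(3, y) = -3*y**2 + 24*y - 45; vanishes at y ∈ {3}. (3, 3): f_x = -9 ≠ 0.
  x = 4: f_y(4, y) = -3*y**2 + 28*y - 57; vanishes at y ∈ {3}. (4, 3): f_x = -36 ≠ 0.
Only singular point on the grid: (2, 3).
Classify: substitute x = 2 + u, y = 3 + v and expand: f = -3*u**3 + 2*u*v**2 - v**3 + v**2.
No constant or linear terms (consistent with a singular point). Quadratic part: v**2. Cubic part: -3*u**3 + 2*u*v**2 - v**3.
The quadratic part v**2 is a perfect square, so there is a single (double) tangent line v = 0, i.e. y = 3. Restricting the cubic part to that line (v = 0) leaves -3*u**3 ≠ 0, so f is not divisible by v and the branch is v² ≈ 3*u**3 to lowest order — this is a cusp.
Classification: cusp.


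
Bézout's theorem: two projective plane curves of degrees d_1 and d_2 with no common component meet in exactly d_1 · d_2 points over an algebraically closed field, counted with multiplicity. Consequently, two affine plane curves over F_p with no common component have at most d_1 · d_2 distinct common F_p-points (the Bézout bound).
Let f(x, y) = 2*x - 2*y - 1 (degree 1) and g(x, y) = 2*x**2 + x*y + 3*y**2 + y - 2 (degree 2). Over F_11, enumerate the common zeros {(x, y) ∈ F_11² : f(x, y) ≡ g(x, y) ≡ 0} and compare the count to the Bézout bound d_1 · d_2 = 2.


Common zeros: ∅; count = 0; Bézout bound = 2.

deg(f) = 1, deg(g) = 2, so Bézout bound = 2.
Scan x ∈ F_11. For each x, list the y ∈ F_11 with f(x, y) ≡ 0 and those with g(x, y) ≡ 0 (mod 11); the common zeros in that column are the intersection.
  x = 0: f ≡ 0 at y ∈ {5}; g ≡ 0 at y ∈ {8, 10}; common: ∅.
  x = 1: f ≡ 0 at y ∈ {6}; g ≡ 0 at y ∈ {0, 3}; common: ∅.
  x = 2: f ≡ 0 at y ∈ {7}; g ≡ 0 at y ∈ {4, 6}; common: ∅.
  x = 3: f ≡ 0 at y ∈ {8}; g ≡ 0 at y ∈ {3}; common: ∅.
  x = 4: f ≡ 0 at y ∈ {9}; g ≡ 0 at y ∈ ∅; common: ∅.
  x = 5: f ≡ 0 at y ∈ {10}; g ≡ 0 at y ∈ ∅; common: ∅.
  x = 6: f ≡ 0 at y ∈ {0}; g ≡ 0 at y ∈ {6, 10}; common: ∅.
  x = 7: f ≡ 0 at y ∈ {1}; g ≡ 0 at y ∈ {4, 8}; common: ∅.
  x = 8: f ≡ 0 at y ∈ {2}; g ≡ 0 at y ∈ ∅; common: ∅.
  x = 9: f ≡ 0 at y ∈ {3}; g ≡ 0 at y ∈ ∅; common: ∅.
  x = 10: f ≡ 0 at y ∈ {4}; g ≡ 0 at y ∈ {0}; common: ∅.
Collecting: common zeros = ∅, so the count is 0.
Comparison with the Bézout bound: 0 ≤ 2 = deg(f)·deg(g), as expected for curves with no common component (the affine F_11-count falls short of the bound because intersections may lie at infinity, over extension fields, or carry multiplicity).


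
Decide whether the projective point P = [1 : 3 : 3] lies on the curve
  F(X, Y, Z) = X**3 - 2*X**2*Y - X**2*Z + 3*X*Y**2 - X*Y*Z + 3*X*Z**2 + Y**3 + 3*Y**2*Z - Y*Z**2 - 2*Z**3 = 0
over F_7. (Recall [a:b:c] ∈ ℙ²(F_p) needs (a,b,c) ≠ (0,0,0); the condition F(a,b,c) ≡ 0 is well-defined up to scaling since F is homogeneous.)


F(1,3,3) ≡ 1 (mod 7); P is NOT on the curve.

Evaluate F(1, 3, 3) term-by-term (mod 7).
  X**3 ↦ 1·1·1·1 = 1
  -2*X**2*Y ↦ -2·1·3·1 = -6
  -X**2*Z ↦ -1·1·1·3 = -3
  3*X*Y**2 ↦ 3·1·9·1 = 27
  -X*Y*Z ↦ -1·1·3·3 = -9
  3*X*Z**2 ↦ 3·1·1·9 = 27
  Y**3 ↦ 1·1·27·1 = 27
  3*Y**2*Z ↦ 3·1·9·3 = 81
  -Y*Z**2 ↦ -1·1·3·9 = -27
  -2*Z**3 ↦ -2·1·1·27 = -54
Sum: F(1, 3, 3) = (1) + (-6) + (-3) + (27) + (-9) + (27) + (27) + (81) + (-27) + (-54) = 64.
Reducing mod 7: 64 ≡ 1 (mod 7).
Since F(a, b, c) ≡ 1 ≠ 0 (mod 7), P does NOT lie on the curve.


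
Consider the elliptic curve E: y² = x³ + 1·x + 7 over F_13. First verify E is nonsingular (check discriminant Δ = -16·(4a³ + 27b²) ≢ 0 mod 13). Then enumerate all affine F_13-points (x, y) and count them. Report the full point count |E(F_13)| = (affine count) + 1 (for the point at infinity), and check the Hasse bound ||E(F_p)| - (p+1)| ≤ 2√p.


Affine points = {(1, 3), (1, 10), (2, 2), (2, 11), (4, 6), (4, 7), (9, 2), (9, 11), (10, 4), (10, 9), (11, 6), (11, 7)}; affine count = 12; |E(F_13)| = 13.

Discriminant check: Δ ∝ 4a³ + 27b² = 4·1³ + 27·7² = 4·1 + 27·49 ≡ 1 (mod 13). Nonzero ⇒ E is nonsingular.
For each x ∈ F_13, compute rhs = x³ + 1·x + 7 mod 13, then count y ∈ F_13 with y² ≡ rhs.
  x = 0: rhs = 7, matching y values: none (0 points).
  x = 1: rhs = 9, matching y values: 3, 10 (2 points).
  x = 2: rhs = 4, matching y values: 2, 11 (2 points).
  x = 3: rhs = 11, matching y values: none (0 points).
  x = 4: rhs = 10, matching y values: 6, 7 (2 points).
  x = 5: rhs = 7, matching y values: none (0 points).
  x = 6: rhs = 8, matching y values: none (0 points).
  x = 7: rhs = 6, matching y values: none (0 points).
  x = 8: rhs = 7, matching y values: none (0 points).
  x = 9: rhs = 4, matching y values: 2, 11 (2 points).
  x = 10: rhs = 3, matching y values: 4, 9 (2 points).
  x = 11: rhs = 10, matching y values: 6, 7 (2 points).
  x = 12: rhs = 5, matching y values: none (0 points).
Total affine count: 12.
Full point count |E(F_13)| = 12 + 1 = 13.
Hasse bound: |13 − (13+1)| = |-1| = 1 ≤ 2√13 ≈ 7.2111 ✓.


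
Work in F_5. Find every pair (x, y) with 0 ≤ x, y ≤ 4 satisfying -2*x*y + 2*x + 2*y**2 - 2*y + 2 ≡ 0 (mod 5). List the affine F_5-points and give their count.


Affine F_5-points: {(1, 3), (1, 4), (3, 2), (4, 0)}; count = 4.

For each of the 25 pairs (x, y) ∈ F_5², evaluate f(x, y) mod 5. Record the zeros.
  x = 0: [0↦2, 1↦2, 2↦1, 3↦4, 4↦1]  zeros at y ∈ ∅
  x = 1: [0↦4, 1↦2, 2↦4, 3↦0, 4↦0]  zeros at y ∈ {3, 4}
  x = 2: [0↦1, 1↦2, 2↦2, 3↦1, 4↦4]  zeros at y ∈ ∅
  x = 3: [0↦3, 1↦2, 2↦0, 3↦2, 4↦3]  zeros at y ∈ {2}
  x = 4: [0↦0, 1↦2, 2↦3, 3↦3, 4↦2]  zeros at y ∈ {0}
Collecting zeros: affine points = {(1, 3), (1, 4), (3, 2), (4, 0)}.
Total count |C(F_5)_aff| = 4.


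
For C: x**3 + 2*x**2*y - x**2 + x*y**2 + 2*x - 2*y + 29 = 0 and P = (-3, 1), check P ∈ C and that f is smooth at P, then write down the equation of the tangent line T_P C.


Tangent line at P: 24*x + 10*y + 62 = 0.

Step 1: f(-3, 1) = 0, so P lies on C.
Step 2: partial derivatives
  f_x(x, y) = 3*x**2 + 4*x*y - 2*x + y**2 + 2, f_y(x, y) = 2*x**2 + 2*x*y - 2.
  f_x(P) = 24, f_y(P) = 10 (gradient nonzero, so P is smooth).
Step 3: tangent line at P: 24·(x − -3) + 10·(y − 1) = 0.
Expanding: 24*x + 10*y + 62 = 0.


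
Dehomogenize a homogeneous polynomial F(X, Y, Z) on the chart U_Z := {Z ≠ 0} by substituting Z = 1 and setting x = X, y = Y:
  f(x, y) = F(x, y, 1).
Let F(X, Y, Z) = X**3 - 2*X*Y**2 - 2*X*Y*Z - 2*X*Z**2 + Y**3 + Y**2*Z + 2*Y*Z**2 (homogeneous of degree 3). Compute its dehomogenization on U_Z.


f(x, y) = x**3 - 2*x*y**2 - 2*x*y - 2*x + y**3 + y**2 + 2*y

On U_Z we set Z = 1. Each monomial c·X^i·Y^j·Z^k in F becomes c·x^i·y^j·1^k = c·x^i·y^j.
Substituting Z = 1: F(X, Y, 1) = x**3 - 2*x*y**2 - 2*x*y - 2*x + y**3 + y**2 + 2*y.
Note: deg(f) ≤ deg(F) = 3; strict inequality happens when F is divisible by Z (lost terms).


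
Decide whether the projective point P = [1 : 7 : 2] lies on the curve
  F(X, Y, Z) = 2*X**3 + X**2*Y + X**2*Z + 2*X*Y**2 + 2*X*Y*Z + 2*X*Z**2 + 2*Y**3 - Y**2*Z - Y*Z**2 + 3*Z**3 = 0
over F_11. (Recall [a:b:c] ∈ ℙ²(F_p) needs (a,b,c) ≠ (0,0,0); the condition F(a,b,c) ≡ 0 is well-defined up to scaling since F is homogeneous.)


F(1,7,2) ≡ 3 (mod 11); P is NOT on the curve.

Evaluate F(1, 7, 2) term-by-term (mod 11).
  2*X**3 ↦ 2·1·1·1 = 2
  X**2*Y ↦ 1·1·7·1 = 7
  X**2*Z ↦ 1·1·1·2 = 2
  2*X*Y**2 ↦ 2·1·49·1 = 98
  2*X*Y*Z ↦ 2·1·7·2 = 28
  2*X*Z**2 ↦ 2·1·1·4 = 8
  2*Y**3 ↦ 2·1·343·1 = 686
  -Y**2*Z ↦ -1·1·49·2 = -98
  -Y*Z**2 ↦ -1·1·7·4 = -28
  3*Z**3 ↦ 3·1·1·8 = 24
Sum: F(1, 7, 2) = (2) + (7) + (2) + (98) + (28) + (8) + (686) + (-98) + (-28) + (24) = 729.
Reducing mod 11: 729 ≡ 3 (mod 11).
Since F(a, b, c) ≡ 3 ≠ 0 (mod 11), P does NOT lie on the curve.


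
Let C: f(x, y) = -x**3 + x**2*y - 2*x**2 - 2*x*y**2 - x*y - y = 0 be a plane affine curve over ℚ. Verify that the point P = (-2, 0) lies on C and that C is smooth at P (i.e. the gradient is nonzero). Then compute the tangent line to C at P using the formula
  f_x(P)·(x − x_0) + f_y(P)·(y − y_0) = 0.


Tangent line at P: -4*x + 5*y - 8 = 0.

Step 1: f(-2, 0) = 0, so P lies on C.
Step 2: partial derivatives
  f_x(x, y) = -3*x**2 + 2*x*y - 4*x - 2*y**2 - y, f_y(x, y) = x**2 - 4*x*y - x - 1.
  f_x(P) = -4, f_y(P) = 5 (gradient nonzero, so P is smooth).
Step 3: tangent line at P: -4·(x − -2) + 5·(y − 0) = 0.
Expanding: -4*x + 5*y - 8 = 0.


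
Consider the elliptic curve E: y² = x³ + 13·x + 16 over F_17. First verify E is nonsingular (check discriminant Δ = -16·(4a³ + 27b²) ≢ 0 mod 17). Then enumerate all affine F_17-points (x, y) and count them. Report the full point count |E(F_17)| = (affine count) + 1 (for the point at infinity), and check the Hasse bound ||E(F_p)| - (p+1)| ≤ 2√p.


Affine points = {(0, 4), (0, 13), (1, 8), (1, 9), (2, 4), (2, 13), (4, 8), (4, 9), (5, 6), (5, 11), (6, 2), (6, 15), (7, 5), (7, 12), (12, 8), (12, 9), (13, 6), (13, 11), (14, 1), (14, 16), (15, 4), (15, 13), (16, 6), (16, 11)}; affine count = 24; |E(F_17)| = 25.

Discriminant check: Δ ∝ 4a³ + 27b² = 4·13³ + 27·16² = 4·2197 + 27·256 ≡ 9 (mod 17). Nonzero ⇒ E is nonsingular.
For each x ∈ F_17, compute rhs = x³ + 13·x + 16 mod 17, then count y ∈ F_17 with y² ≡ rhs.
  x = 0: rhs = 16, matching y values: 4, 13 (2 points).
  x = 1: rhs = 13, matching y values: 8, 9 (2 points).
  x = 2: rhs = 16, matching y values: 4, 13 (2 points).
  x = 3: rhs = 14, matching y values: none (0 points).
  x = 4: rhs = 13, matching y values: 8, 9 (2 points).
  x = 5: rhs = 2, matching y values: 6, 11 (2 points).
  x = 6: rhs = 4, matching y values: 2, 15 (2 points).
  x = 7: rhs = 8, matching y values: 5, 12 (2 points).
  x = 8: rhs = 3, matching y values: none (0 points).
  x = 9: rhs = 12, matching y values: none (0 points).
  x = 10: rhs = 7, matching y values: none (0 points).
  x = 11: rhs = 11, matching y values: none (0 points).
  x = 12: rhs = 13, matching y values: 8, 9 (2 points).
  x = 13: rhs = 2, matching y values: 6, 11 (2 points).
  x = 14: rhs = 1, matching y values: 1, 16 (2 points).
  x = 15: rhs = 16, matching y values: 4, 13 (2 points).
  x = 16: rhs = 2, matching y values: 6, 11 (2 points).
Total affine count: 24.
Full point count |E(F_17)| = 24 + 1 = 25.
Hasse bound: |25 − (17+1)| = |7| = 7 ≤ 2√17 ≈ 8.2462 ✓.


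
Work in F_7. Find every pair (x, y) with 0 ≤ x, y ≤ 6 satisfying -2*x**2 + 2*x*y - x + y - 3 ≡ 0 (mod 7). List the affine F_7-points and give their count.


Affine F_7-points: {(0, 3), (1, 2), (2, 4), (4, 2), (5, 4), (6, 3)}; count = 6.

For each of the 49 pairs (x, y) ∈ F_7², evaluate f(x, y) mod 7. Record the zeros.
  x = 0: [0↦4, 1↦5, 2↦6, 3↦0, 4↦1, 5↦2, 6↦3]  zeros at y ∈ {3}
  x = 1: [0↦1, 1↦4, 2↦0, 3↦3, 4↦6, 5↦2, 6↦5]  zeros at y ∈ {2}
  x = 2: [0↦1, 1↦6, 2↦4, 3↦2, 4↦0, 5↦5, 6↦3]  zeros at y ∈ {4}
  x = 3: [0↦4, 1↦4, 2↦4, 3↦4, 4↦4, 5↦4, 6↦4]  zeros at y ∈ ∅
  x = 4: [0↦3, 1↦5, 2↦0, 3↦2, 4↦4, 5↦6, 6↦1]  zeros at y ∈ {2}
  x = 5: [0↦5, 1↦2, 2↦6, 3↦3, 4↦0, 5↦4, 6↦1]  zeros at y ∈ {4}
  x = 6: [0↦3, 1↦2, 2↦1, 3↦0, 4↦6, 5↦5, 6↦4]  zeros at y ∈ {3}
Collecting zeros: affine points = {(0, 3), (1, 2), (2, 4), (4, 2), (5, 4), (6, 3)}.
Total count |C(F_7)_aff| = 6.


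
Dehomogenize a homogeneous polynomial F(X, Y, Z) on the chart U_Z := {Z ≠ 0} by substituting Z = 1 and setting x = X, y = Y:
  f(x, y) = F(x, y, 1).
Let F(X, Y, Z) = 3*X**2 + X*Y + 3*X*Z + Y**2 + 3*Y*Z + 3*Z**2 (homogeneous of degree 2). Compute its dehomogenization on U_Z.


f(x, y) = 3*x**2 + x*y + 3*x + y**2 + 3*y + 3

On U_Z we set Z = 1. Each monomial c·X^i·Y^j·Z^k in F becomes c·x^i·y^j·1^k = c·x^i·y^j.
Substituting Z = 1: F(X, Y, 1) = 3*x**2 + x*y + 3*x + y**2 + 3*y + 3.
Note: deg(f) ≤ deg(F) = 2; strict inequality happens when F is divisible by Z (lost terms).


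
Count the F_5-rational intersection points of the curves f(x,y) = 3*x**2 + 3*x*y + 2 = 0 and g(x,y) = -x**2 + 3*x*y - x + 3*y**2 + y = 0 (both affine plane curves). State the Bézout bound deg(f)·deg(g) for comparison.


Common zeros: {(4, 0)}; count = 1; Bézout bound = 4.

deg(f) = 2, deg(g) = 2, so Bézout bound = 4.
Scan x ∈ F_5. For each x, list the y ∈ F_5 with f(x, y) ≡ 0 and those with g(x, y) ≡ 0 (mod 5); the common zeros in that column are the intersection.
  x = 0: f ≡ 0 at y ∈ ∅; g ≡ 0 at y ∈ {0, 3}; common: ∅.
  x = 1: f ≡ 0 at y ∈ {0}; g ≡ 0 at y ∈ {1}; common: ∅.
  x = 2: f ≡ 0 at y ∈ {1}; g ≡ 0 at y ∈ {2, 4}; common: ∅.
  x = 3: f ≡ 0 at y ∈ {4}; g ≡ 0 at y ∈ {2, 3}; common: ∅.
  x = 4: f ≡ 0 at y ∈ {0}; g ≡ 0 at y ∈ {0, 4}; common: {0}.
Collecting: common zeros = {(4, 0)}, so the count is 1.
Comparison with the Bézout bound: 1 ≤ 4 = deg(f)·deg(g), as expected for curves with no common component (the affine F_5-count falls short of the bound because intersections may lie at infinity, over extension fields, or carry multiplicity).


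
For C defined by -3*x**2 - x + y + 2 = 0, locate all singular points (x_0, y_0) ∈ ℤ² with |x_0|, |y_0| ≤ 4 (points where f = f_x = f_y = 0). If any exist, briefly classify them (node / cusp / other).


No singular points in the scanned grid; C is smooth there.

Compute partial derivatives:
  f_x = -6*x - 1.
  f_y = 1.
f_y = 1 is a nonzero constant, so f_y never vanishes: no point (x, y) can satisfy f = f_x = f_y = 0. In particular no (x, y) ∈ {−4, ..., 4}² is singular; the curve is smooth.


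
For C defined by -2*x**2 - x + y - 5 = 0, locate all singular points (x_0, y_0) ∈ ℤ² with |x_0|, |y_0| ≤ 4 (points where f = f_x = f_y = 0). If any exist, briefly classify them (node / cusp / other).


No singular points in the scanned grid; C is smooth there.

Compute partial derivatives:
  f_x = -4*x - 1.
  f_y = 1.
f_y = 1 is a nonzero constant, so f_y never vanishes: no point (x, y) can satisfy f = f_x = f_y = 0. In particular no (x, y) ∈ {−4, ..., 4}² is singular; the curve is smooth.


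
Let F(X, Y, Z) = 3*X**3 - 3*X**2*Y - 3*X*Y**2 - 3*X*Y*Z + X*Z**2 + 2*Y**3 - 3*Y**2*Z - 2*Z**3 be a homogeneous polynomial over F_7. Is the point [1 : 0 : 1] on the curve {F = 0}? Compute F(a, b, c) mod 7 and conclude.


F(1,0,1) ≡ 2 (mod 7); P is NOT on the curve.

Evaluate F(1, 0, 1) term-by-term (mod 7).
  3*X**3 ↦ 3·1·1·1 = 3
  -3*X**2*Y ↦ -3·1·0·1 = 0
  -3*X*Y**2 ↦ -3·1·0·1 = 0
  -3*X*Y*Z ↦ -3·1·0·1 = 0
  X*Z**2 ↦ 1·1·1·1 = 1
  2*Y**3 ↦ 2·1·0·1 = 0
  -3*Y**2*Z ↦ -3·1·0·1 = 0
  -2*Z**3 ↦ -2·1·1·1 = -2
Sum: F(1, 0, 1) = (3) + (0) + (0) + (0) + (1) + (0) + (0) + (-2) = 2.
Reducing mod 7: 2 ≡ 2 (mod 7).
Since F(a, b, c) ≡ 2 ≠ 0 (mod 7), P does NOT lie on the curve.


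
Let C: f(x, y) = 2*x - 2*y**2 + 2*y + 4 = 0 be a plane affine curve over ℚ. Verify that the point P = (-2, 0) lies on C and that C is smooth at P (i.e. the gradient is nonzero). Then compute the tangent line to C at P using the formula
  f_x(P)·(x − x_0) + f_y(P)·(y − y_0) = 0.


Tangent line at P: 2*x + 2*y + 4 = 0.

Step 1: f(-2, 0) = 0, so P lies on C.
Step 2: partial derivatives
  f_x(x, y) = 2, f_y(x, y) = 2 - 4*y.
  f_x(P) = 2, f_y(P) = 2 (gradient nonzero, so P is smooth).
Step 3: tangent line at P: 2·(x − -2) + 2·(y − 0) = 0.
Expanding: 2*x + 2*y + 4 = 0.


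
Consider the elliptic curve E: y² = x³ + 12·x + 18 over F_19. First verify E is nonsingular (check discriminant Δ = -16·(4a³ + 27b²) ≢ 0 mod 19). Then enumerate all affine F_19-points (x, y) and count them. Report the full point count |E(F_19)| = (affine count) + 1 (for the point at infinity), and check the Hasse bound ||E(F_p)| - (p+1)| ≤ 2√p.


Affine points = {(3, 9), (3, 10), (4, 4), (4, 15), (9, 0), (10, 6), (10, 13), (12, 3), (12, 16), (14, 2), (14, 17), (15, 1), (15, 18), (17, 9), (17, 10), (18, 9), (18, 10)}; affine count = 17; |E(F_19)| = 18.

Discriminant check: Δ ∝ 4a³ + 27b² = 4·12³ + 27·18² = 4·1728 + 27·324 ≡ 4 (mod 19). Nonzero ⇒ E is nonsingular.
For each x ∈ F_19, compute rhs = x³ + 12·x + 18 mod 19, then count y ∈ F_19 with y² ≡ rhs.
  x = 0: rhs = 18, matching y values: none (0 points).
  x = 1: rhs = 12, matching y values: none (0 points).
  x = 2: rhs = 12, matching y values: none (0 points).
  x = 3: rhs = 5, matching y values: 9, 10 (2 points).
  x = 4: rhs = 16, matching y values: 4, 15 (2 points).
  x = 5: rhs = 13, matching y values: none (0 points).
  x = 6: rhs = 2, matching y values: none (0 points).
  x = 7: rhs = 8, matching y values: none (0 points).
  x = 8: rhs = 18, matching y values: none (0 points).
  x = 9: rhs = 0, matching y values: 0 (1 points).
  x = 10: rhs = 17, matching y values: 6, 13 (2 points).
  x = 11: rhs = 18, matching y values: none (0 points).
  x = 12: rhs = 9, matching y values: 3, 16 (2 points).
  x = 13: rhs = 15, matching y values: none (0 points).
  x = 14: rhs = 4, matching y values: 2, 17 (2 points).
  x = 15: rhs = 1, matching y values: 1, 18 (2 points).
  x = 16: rhs = 12, matching y values: none (0 points).
  x = 17: rhs = 5, matching y values: 9, 10 (2 points).
  x = 18: rhs = 5, matching y values: 9, 10 (2 points).
Total affine count: 17.
Full point count |E(F_19)| = 17 + 1 = 18.
Hasse bound: |18 − (19+1)| = |-2| = 2 ≤ 2√19 ≈ 8.7178 ✓.


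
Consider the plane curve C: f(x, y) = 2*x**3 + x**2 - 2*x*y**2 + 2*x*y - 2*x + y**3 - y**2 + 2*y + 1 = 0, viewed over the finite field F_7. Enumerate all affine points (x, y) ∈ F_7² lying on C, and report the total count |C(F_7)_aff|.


Affine F_7-points: {(1, 3), (3, 4), (3, 6), (5, 0), (6, 2)}; count = 5.

For each of the 49 pairs (x, y) ∈ F_7², evaluate f(x, y) mod 7. Record the zeros.
  x = 0: [0↦1, 1↦3, 2↦2, 3↦4, 4↦1, 5↦6, 6↦4]  zeros at y ∈ ∅
  x = 1: [0↦2, 1↦4, 2↦6, 3↦0, 4↦6, 5↦2, 6↦1]  zeros at y ∈ {3}
  x = 2: [0↦3, 1↦5, 2↦3, 3↦3, 4↦4, 5↦5, 6↦5]  zeros at y ∈ ∅
  x = 3: [0↦2, 1↦4, 2↦5, 3↦4, 4↦0, 5↦6, 6↦0]  zeros at y ∈ {4, 6}
  x = 4: [0↦4, 1↦6, 2↦3, 3↦1, 4↦6, 5↦3, 6↦5]  zeros at y ∈ ∅
  x = 5: [0↦0, 1↦2, 2↦2, 3↦6, 4↦6, 5↦1, 6↦4]  zeros at y ∈ {0}
  x = 6: [0↦2, 1↦4, 2↦0, 3↦3, 4↦5, 5↦5, 6↦2]  zeros at y ∈ {2}
Collecting zeros: affine points = {(1, 3), (3, 4), (3, 6), (5, 0), (6, 2)}.
Total count |C(F_7)_aff| = 5.


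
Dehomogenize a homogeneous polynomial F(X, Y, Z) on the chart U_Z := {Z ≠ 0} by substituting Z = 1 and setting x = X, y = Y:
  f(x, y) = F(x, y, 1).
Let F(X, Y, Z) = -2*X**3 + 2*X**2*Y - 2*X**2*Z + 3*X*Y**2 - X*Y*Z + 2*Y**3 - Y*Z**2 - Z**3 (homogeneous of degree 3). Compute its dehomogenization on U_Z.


f(x, y) = -2*x**3 + 2*x**2*y - 2*x**2 + 3*x*y**2 - x*y + 2*y**3 - y - 1

On U_Z we set Z = 1. Each monomial c·X^i·Y^j·Z^k in F becomes c·x^i·y^j·1^k = c·x^i·y^j.
Substituting Z = 1: F(X, Y, 1) = -2*x**3 + 2*x**2*y - 2*x**2 + 3*x*y**2 - x*y + 2*y**3 - y - 1.
Note: deg(f) ≤ deg(F) = 3; strict inequality happens when F is divisible by Z (lost terms).


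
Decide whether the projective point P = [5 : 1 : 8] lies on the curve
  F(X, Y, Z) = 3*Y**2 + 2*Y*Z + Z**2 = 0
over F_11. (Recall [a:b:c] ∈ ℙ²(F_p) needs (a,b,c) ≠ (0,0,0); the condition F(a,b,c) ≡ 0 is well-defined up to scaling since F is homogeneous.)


F(5,1,8) ≡ 6 (mod 11); P is NOT on the curve.

Evaluate F(5, 1, 8) term-by-term (mod 11).
  3*Y**2 ↦ 3·1·1·1 = 3
  2*Y*Z ↦ 2·1·1·8 = 16
  Z**2 ↦ 1·1·1·64 = 64
Sum: F(5, 1, 8) = (3) + (16) + (64) = 83.
Reducing mod 11: 83 ≡ 6 (mod 11).
Since F(a, b, c) ≡ 6 ≠ 0 (mod 11), P does NOT lie on the curve.


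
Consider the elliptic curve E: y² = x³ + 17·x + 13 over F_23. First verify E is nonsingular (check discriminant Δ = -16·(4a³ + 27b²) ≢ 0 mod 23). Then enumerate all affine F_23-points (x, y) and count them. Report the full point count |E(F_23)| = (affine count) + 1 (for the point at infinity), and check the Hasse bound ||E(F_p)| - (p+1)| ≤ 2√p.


Affine points = {(0, 6), (0, 17), (1, 10), (1, 13), (2, 3), (2, 20), (5, 4), (5, 19), (6, 3), (6, 20), (11, 6), (11, 17), (12, 6), (12, 17), (13, 4), (13, 19), (15, 3), (15, 20), (20, 2), (20, 21), (22, 8), (22, 15)}; affine count = 22; |E(F_23)| = 23.

Discriminant check: Δ ∝ 4a³ + 27b² = 4·17³ + 27·13² = 4·4913 + 27·169 ≡ 19 (mod 23). Nonzero ⇒ E is nonsingular.
For each x ∈ F_23, compute rhs = x³ + 17·x + 13 mod 23, then count y ∈ F_23 with y² ≡ rhs.
  x = 0: rhs = 13, matching y values: 6, 17 (2 points).
  x = 1: rhs = 8, matching y values: 10, 13 (2 points).
  x = 2: rhs = 9, matching y values: 3, 20 (2 points).
  x = 3: rhs = 22, matching y values: none (0 points).
  x = 4: rhs = 7, matching y values: none (0 points).
  x = 5: rhs = 16, matching y values: 4, 19 (2 points).
  x = 6: rhs = 9, matching y values: 3, 20 (2 points).
  x = 7: rhs = 15, matching y values: none (0 points).
  x = 8: rhs = 17, matching y values: none (0 points).
  x = 9: rhs = 21, matching y values: none (0 points).
  x = 10: rhs = 10, matching y values: none (0 points).
  x = 11: rhs = 13, matching y values: 6, 17 (2 points).
  x = 12: rhs = 13, matching y values: 6, 17 (2 points).
  x = 13: rhs = 16, matching y values: 4, 19 (2 points).
  x = 14: rhs = 5, matching y values: none (0 points).
  x = 15: rhs = 9, matching y values: 3, 20 (2 points).
  x = 16: rhs = 11, matching y values: none (0 points).
  x = 17: rhs = 17, matching y values: none (0 points).
  x = 18: rhs = 10, matching y values: none (0 points).
  x = 19: rhs = 19, matching y values: none (0 points).
  x = 20: rhs = 4, matching y values: 2, 21 (2 points).
  x = 21: rhs = 17, matching y values: none (0 points).
  x = 22: rhs = 18, matching y values: 8, 15 (2 points).
Total affine count: 22.
Full point count |E(F_23)| = 22 + 1 = 23.
Hasse bound: |23 − (23+1)| = |-1| = 1 ≤ 2√23 ≈ 9.5917 ✓.


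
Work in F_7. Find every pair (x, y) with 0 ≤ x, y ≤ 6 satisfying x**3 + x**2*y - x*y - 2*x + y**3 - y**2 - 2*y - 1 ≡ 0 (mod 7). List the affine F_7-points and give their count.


Affine F_7-points: {(2, 2), (2, 3), (3, 4), (3, 5), (3, 6), (5, 2), (6, 0), (6, 1)}; count = 8.

For each of the 49 pairs (x, y) ∈ F_7², evaluate f(x, y) mod 7. Record the zeros.
  x = 0: [0↦6, 1↦4, 2↦6, 3↦4, 4↦4, 5↦5, 6↦6]  zeros at y ∈ ∅
  x = 1: [0↦5, 1↦3, 2↦5, 3↦3, 4↦3, 5↦4, 6↦5]  zeros at y ∈ ∅
  x = 2: [0↦3, 1↦3, 2↦0, 3↦0, 4↦2, 5↦5, 6↦1]  zeros at y ∈ {2, 3}
  x = 3: [0↦6, 1↦3, 2↦4, 3↦1, 4↦0, 5↦0, 6↦0]  zeros at y ∈ {4, 5, 6}
  x = 4: [0↦6, 1↦2, 2↦2, 3↦5, 4↦3, 5↦2, 6↦1]  zeros at y ∈ ∅
  x = 5: [0↦2, 1↦6, 2↦0, 3↦4, 4↦3, 5↦3, 6↦3]  zeros at y ∈ {2}
  x = 6: [0↦0, 1↦0, 2↦4, 3↦4, 4↦6, 5↦2, 6↦5]  zeros at y ∈ {0, 1}
Collecting zeros: affine points = {(2, 2), (2, 3), (3, 4), (3, 5), (3, 6), (5, 2), (6, 0), (6, 1)}.
Total count |C(F_7)_aff| = 8.


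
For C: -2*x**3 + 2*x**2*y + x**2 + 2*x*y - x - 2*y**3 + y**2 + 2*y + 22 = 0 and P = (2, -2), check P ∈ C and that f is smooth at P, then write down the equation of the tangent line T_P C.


Tangent line at P: -41*x - 14*y + 54 = 0.

Step 1: f(2, -2) = 0, so P lies on C.
Step 2: partial derivatives
  f_x(x, y) = -6*x**2 + 4*x*y + 2*x + 2*y - 1, f_y(x, y) = 2*x**2 + 2*x - 6*y**2 + 2*y + 2.
  f_x(P) = -41, f_y(P) = -14 (gradient nonzero, so P is smooth).
Step 3: tangent line at P: -41·(x − 2) + -14·(y − -2) = 0.
Expanding: -41*x - 14*y + 54 = 0.


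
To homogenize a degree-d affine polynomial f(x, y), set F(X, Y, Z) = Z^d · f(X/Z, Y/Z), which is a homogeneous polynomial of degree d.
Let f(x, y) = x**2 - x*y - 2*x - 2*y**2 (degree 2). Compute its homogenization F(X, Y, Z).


F(X, Y, Z) = X**2 - X*Y - 2*X*Z - 2*Y**2

deg(f) = 2.
Substitute x = X/Z, y = Y/Z into f, then multiply by Z^2.
  monomial 1·x^2·y^0 ↦ 1·X^2·Y^0·Z^0.
  monomial -1·x^1·y^1 ↦ -1·X^1·Y^1·Z^0.
  monomial -2·x^1·y^0 ↦ -2·X^1·Y^0·Z^1.
  monomial -2·x^0·y^2 ↦ -2·X^0·Y^2·Z^0.
Collecting: F(X, Y, Z) = X**2 - X*Y - 2*X*Z - 2*Y**2.


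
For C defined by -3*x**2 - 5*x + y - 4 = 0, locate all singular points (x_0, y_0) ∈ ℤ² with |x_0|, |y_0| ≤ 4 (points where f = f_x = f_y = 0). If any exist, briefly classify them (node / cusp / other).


No singular points in the scanned grid; C is smooth there.

Compute partial derivatives:
  f_x = -6*x - 5.
  f_y = 1.
f_y = 1 is a nonzero constant, so f_y never vanishes: no point (x, y) can satisfy f = f_x = f_y = 0. In particular no (x, y) ∈ {−4, ..., 4}² is singular; the curve is smooth.


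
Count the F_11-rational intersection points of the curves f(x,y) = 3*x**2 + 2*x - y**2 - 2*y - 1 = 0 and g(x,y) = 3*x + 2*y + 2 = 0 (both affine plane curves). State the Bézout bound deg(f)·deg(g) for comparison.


Common zeros: {(0, 10), (1, 3)}; count = 2; Bézout bound = 2.

deg(f) = 2, deg(g) = 1, so Bézout bound = 2.
Scan x ∈ F_11. For each x, list the y ∈ F_11 with f(x, y) ≡ 0 and those with g(x, y) ≡ 0 (mod 11); the common zeros in that column are the intersection.
  x = 0: f ≡ 0 at y ∈ {10}; g ≡ 0 at y ∈ {10}; common: {10}.
  x = 1: f ≡ 0 at y ∈ {3, 6}; g ≡ 0 at y ∈ {3}; common: {3}.
  x = 2: f ≡ 0 at y ∈ {3, 6}; g ≡ 0 at y ∈ {7}; common: ∅.
  x = 3: f ≡ 0 at y ∈ {10}; g ≡ 0 at y ∈ {0}; common: ∅.
  x = 4: f ≡ 0 at y ∈ {0, 9}; g ≡ 0 at y ∈ {4}; common: ∅.
  x = 5: f ≡ 0 at y ∈ ∅; g ≡ 0 at y ∈ {8}; common: ∅.
  x = 6: f ≡ 0 at y ∈ ∅; g ≡ 0 at y ∈ {1}; common: ∅.
  x = 7: f ≡ 0 at y ∈ ∅; g ≡ 0 at y ∈ {5}; common: ∅.
  x = 8: f ≡ 0 at y ∈ ∅; g ≡ 0 at y ∈ {9}; common: ∅.
  x = 9: f ≡ 0 at y ∈ ∅; g ≡ 0 at y ∈ {2}; common: ∅.
  x = 10: f ≡ 0 at y ∈ {0, 9}; g ≡ 0 at y ∈ {6}; common: ∅.
Collecting: common zeros = {(0, 10), (1, 3)}, so the count is 2.
Comparison with the Bézout bound: 2 ≤ 2 = deg(f)·deg(g), as expected for curves with no common component (the bound is attained).


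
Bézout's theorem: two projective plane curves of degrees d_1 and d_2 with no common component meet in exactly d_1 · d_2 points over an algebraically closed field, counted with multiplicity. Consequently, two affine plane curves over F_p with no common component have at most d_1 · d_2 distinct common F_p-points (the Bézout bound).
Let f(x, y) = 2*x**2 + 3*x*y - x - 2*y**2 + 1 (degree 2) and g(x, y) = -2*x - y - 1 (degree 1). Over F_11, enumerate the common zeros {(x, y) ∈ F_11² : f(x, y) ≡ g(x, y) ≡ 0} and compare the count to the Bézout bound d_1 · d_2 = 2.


Common zeros: ∅; count = 0; Bézout bound = 2.

deg(f) = 2, deg(g) = 1, so Bézout bound = 2.
Scan x ∈ F_11. For each x, list the y ∈ F_11 with f(x, y) ≡ 0 and those with g(x, y) ≡ 0 (mod 11); the common zeros in that column are the intersection.
  x = 0: f ≡ 0 at y ∈ ∅; g ≡ 0 at y ∈ {10}; common: ∅.
  x = 1: f ≡ 0 at y ∈ {2, 5}; g ≡ 0 at y ∈ {8}; common: ∅.
  x = 2: f ≡ 0 at y ∈ {1, 2}; g ≡ 0 at y ∈ {6}; common: ∅.
  x = 3: f ≡ 0 at y ∈ {5}; g ≡ 0 at y ∈ {4}; common: ∅.
  x = 4: f ≡ 0 at y ∈ ∅; g ≡ 0 at y ∈ {2}; common: ∅.
  x = 5: f ≡ 0 at y ∈ ∅; g ≡ 0 at y ∈ {0}; common: ∅.
  x = 6: f ≡ 0 at y ∈ ∅; g ≡ 0 at y ∈ {9}; common: ∅.
  x = 7: f ≡ 0 at y ∈ {8}; g ≡ 0 at y ∈ {7}; common: ∅.
  x = 8: f ≡ 0 at y ∈ {0, 1}; g ≡ 0 at y ∈ {5}; common: ∅.
  x = 9: f ≡ 0 at y ∈ {0, 8}; g ≡ 0 at y ∈ {3}; common: ∅.
  x = 10: f ≡ 0 at y ∈ ∅; g ≡ 0 at y ∈ {1}; common: ∅.
Collecting: common zeros = ∅, so the count is 0.
Comparison with the Bézout bound: 0 ≤ 2 = deg(f)·deg(g), as expected for curves with no common component (the affine F_11-count falls short of the bound because intersections may lie at infinity, over extension fields, or carry multiplicity).
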